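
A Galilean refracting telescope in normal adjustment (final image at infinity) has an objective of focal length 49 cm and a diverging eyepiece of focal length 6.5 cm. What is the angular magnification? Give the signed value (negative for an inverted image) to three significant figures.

M = -f_obj/f_eye = -49/(-6.5) = 7.538.

7.54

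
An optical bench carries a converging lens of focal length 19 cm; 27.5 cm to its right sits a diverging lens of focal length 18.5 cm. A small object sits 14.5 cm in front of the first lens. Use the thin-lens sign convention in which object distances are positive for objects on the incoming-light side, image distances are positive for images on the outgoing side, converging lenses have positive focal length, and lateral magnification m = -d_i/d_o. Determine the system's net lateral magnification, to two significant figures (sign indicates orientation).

Applying the thin-lens equation to the first lens, 1/19 = 1/14.5 + 1/d_i1, which gives d_i1 = -61.222 cm.
Its lateral magnification is m_1 = -d_i1/d_o1 = -(-61.222)/14.5 = 4.2222.
With d_i1 < 0 the first image is virtual and lies on the object side; the object distance for lens 2 is d_o2 = 27.5 - (-61.222) = 88.722 cm.
Applying the thin-lens equation again with f_2 = -18.5 cm and d_o2 = 88.722 cm gives d_i2 = -15.308 cm.
m_2 = -(-15.308)/(88.722) = 0.1725.
The system's lateral magnification is m_1 m_2 = (4.2222)(0.1725) = 0.7285.

0.73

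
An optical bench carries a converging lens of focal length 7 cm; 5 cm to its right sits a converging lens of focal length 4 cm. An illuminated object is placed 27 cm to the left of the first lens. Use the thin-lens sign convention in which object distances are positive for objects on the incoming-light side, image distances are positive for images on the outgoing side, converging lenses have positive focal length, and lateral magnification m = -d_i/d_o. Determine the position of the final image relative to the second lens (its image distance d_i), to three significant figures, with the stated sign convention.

2.11 cm

Lens 1: 1/d_i1 = 1/f_1 - 1/d_o1 = 1/7 - 1/27 = 0.10582 cm^-1, so d_i1 = 9.450 cm.
Since 9.450 cm > 5 cm, the first image lies past the second lens and serves as a virtual object: d_o2 = L - d_i1 = -4.450 cm.
Lens 2: 1/d_i2 = 1/f_2 - 1/d_o2 = 1/4 - 1/(-4.450) = 0.47472 cm^-1, so d_i2 = 2.107 cm.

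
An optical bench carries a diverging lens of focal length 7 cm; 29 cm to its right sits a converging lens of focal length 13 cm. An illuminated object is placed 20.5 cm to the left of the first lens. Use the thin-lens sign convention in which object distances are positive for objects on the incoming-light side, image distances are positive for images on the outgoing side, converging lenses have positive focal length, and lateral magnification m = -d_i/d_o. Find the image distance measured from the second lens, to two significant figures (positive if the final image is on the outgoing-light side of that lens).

21 cm

Applying the thin-lens equation to the first lens, 1/(-7) = 1/20.5 + 1/d_i1, which gives d_i1 = -5.218 cm.
The intermediate image is virtual, 5.218 cm to the left of lens 1, so d_o2 = L - d_i1 = 29 - (-5.218) = 34.218 cm.
Applying the thin-lens equation again with f_2 = 13 cm and d_o2 = 34.218 cm gives d_i2 = 20.965 cm.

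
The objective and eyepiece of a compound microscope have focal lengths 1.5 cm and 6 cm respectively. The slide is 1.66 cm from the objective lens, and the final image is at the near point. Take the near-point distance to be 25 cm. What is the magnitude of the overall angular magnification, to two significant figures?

48

Objective: 1/d_i = 1/f_obj - 1/d_o = 1/1.5 - 1/1.66 = 0.06426 cm^-1, so d_i = 15.563 cm.
m_obj = -d_i/d_o = -15.563/1.66 = -9.375.
Eyepiece angular magnification (image at near point): M_eye = 1 + D/f_e = 1 + 25/6 = 5.167.
Overall M = m_obj x M_eye = (-9.375)(5.167) = -48.44.
|M| = 48.44.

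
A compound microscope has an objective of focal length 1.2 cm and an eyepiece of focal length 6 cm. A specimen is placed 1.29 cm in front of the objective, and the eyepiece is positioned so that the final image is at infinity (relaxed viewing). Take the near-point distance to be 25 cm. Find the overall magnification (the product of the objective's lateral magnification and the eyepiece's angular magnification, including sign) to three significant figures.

-55.6

Objective: 1/d_i = 1/f_obj - 1/d_o = 1/1.2 - 1/1.29 = 0.05814 cm^-1, so d_i = 17.200 cm.
m_obj = -d_i/d_o = -17.200/1.29 = -13.333.
Eyepiece angular magnification (image at infinity): M_eye = D/f_e = 25/6 = 4.167.
Overall M = m_obj x M_eye = (-13.333)(4.167) = -55.56.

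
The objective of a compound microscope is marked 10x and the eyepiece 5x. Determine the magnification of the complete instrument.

50

The overall magnification of a compound microscope is the product of the objective and eyepiece magnifications:
M = M_obj x M_eye = 10 x 5 = 50.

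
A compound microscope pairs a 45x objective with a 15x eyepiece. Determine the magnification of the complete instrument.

675

The overall magnification of a compound microscope is the product of the objective and eyepiece magnifications:
M = M_obj x M_eye = 45 x 15 = 675.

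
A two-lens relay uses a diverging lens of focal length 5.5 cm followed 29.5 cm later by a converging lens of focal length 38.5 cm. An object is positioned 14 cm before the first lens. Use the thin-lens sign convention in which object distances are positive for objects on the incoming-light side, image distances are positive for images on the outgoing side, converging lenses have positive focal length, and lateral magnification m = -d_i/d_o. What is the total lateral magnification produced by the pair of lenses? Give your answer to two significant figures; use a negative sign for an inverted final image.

Applying the thin-lens equation to the first lens, 1/(-5.5) = 1/14 + 1/d_i1, which gives d_i1 = -3.949 cm.
Its lateral magnification is m_1 = -d_i1/d_o1 = -(-3.949)/14 = 0.2821.
The intermediate image is virtual, 3.949 cm to the left of lens 1, so d_o2 = L - d_i1 = 29.5 - (-3.949) = 33.449 cm.
Applying the thin-lens equation again with f_2 = 38.5 cm and d_o2 = 33.449 cm gives d_i2 = -254.940 cm.
m_2 = -(-254.940)/(33.449) = 7.6218.
Total m = m_1 x m_2 = (0.2821)(7.6218) = 2.1497.

2.1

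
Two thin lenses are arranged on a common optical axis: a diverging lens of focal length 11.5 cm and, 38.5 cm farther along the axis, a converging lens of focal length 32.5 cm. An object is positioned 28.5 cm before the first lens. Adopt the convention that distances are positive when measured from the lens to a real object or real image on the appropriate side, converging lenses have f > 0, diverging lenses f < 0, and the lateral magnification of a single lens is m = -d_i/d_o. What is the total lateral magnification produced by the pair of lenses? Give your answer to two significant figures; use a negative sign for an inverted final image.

-0.66

First lens: d_i1 = 1/(1/(-11.5) - 1/28.5) = -8.194 cm.
m_1 = -(-8.194)/28.5 = 0.2875.
The intermediate image is virtual, 8.194 cm to the left of lens 1, so d_o2 = L - d_i1 = 38.5 - (-8.194) = 46.694 cm.
Second lens: d_i2 = 1/(1/32.5 - 1/(46.694)) = 106.917 cm.
m_2 = -(106.917)/(46.694) = -2.2897.
Overall magnification: m = m_1 m_2 = -0.6583.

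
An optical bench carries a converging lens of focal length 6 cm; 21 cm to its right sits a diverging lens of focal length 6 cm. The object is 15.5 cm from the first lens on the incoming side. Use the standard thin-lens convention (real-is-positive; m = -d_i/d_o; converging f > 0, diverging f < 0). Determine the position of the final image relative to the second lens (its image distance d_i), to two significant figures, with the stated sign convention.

-3.9 cm

First lens: d_i1 = 1/(1/6 - 1/15.5) = 9.789 cm.
That image sits 11.211 cm in front of the second lens, so d_o2 = 11.211 cm.
Second lens: d_i2 = 1/(1/(-6) - 1/(11.211)) = -3.908 cm.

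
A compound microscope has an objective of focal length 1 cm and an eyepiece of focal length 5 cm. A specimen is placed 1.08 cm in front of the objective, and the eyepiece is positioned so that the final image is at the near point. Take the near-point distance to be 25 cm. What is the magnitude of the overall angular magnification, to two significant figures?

75

Objective: 1/d_i = 1/f_obj - 1/d_o = 1/1 - 1/1.08 = 0.07407 cm^-1, so d_i = 13.500 cm.
m_obj = -d_i/d_o = -13.500/1.08 = -12.500.
Eyepiece angular magnification (image at near point): M_eye = 1 + D/f_e = 1 + 25/5 = 6.000.
Overall M = m_obj x M_eye = (-12.500)(6.000) = -75.00.
|M| = 75.00.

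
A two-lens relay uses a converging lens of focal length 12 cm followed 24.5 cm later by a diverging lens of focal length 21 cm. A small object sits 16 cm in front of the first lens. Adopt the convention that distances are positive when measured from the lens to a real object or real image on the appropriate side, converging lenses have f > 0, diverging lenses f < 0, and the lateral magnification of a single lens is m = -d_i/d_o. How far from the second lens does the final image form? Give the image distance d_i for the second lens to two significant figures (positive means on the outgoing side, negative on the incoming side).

-200 cm

Applying the thin-lens equation to the first lens, 1/12 = 1/16 + 1/d_i1, which gives d_i1 = 48.000 cm.
Since 48.000 cm > 24.5 cm, the first image lies past the second lens and serves as a virtual object: d_o2 = L - d_i1 = -23.500 cm.
Applying the thin-lens equation again with f_2 = -21 cm and d_o2 = -23.500 cm gives d_i2 = -197.400 cm.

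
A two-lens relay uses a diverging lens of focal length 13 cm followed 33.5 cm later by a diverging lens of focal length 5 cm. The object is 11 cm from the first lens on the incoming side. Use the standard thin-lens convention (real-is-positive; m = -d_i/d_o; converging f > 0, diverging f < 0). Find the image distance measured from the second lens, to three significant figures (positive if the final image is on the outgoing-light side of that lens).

Applying the thin-lens equation to the first lens, 1/(-13) = 1/11 + 1/d_i1, which gives d_i1 = -5.958 cm.
With d_i1 < 0 the first image is virtual and lies on the object side; the object distance for lens 2 is d_o2 = 33.5 - (-5.958) = 39.458 cm.
Applying the thin-lens equation again with f_2 = -5 cm and d_o2 = 39.458 cm gives d_i2 = -4.438 cm.

-4.44 cm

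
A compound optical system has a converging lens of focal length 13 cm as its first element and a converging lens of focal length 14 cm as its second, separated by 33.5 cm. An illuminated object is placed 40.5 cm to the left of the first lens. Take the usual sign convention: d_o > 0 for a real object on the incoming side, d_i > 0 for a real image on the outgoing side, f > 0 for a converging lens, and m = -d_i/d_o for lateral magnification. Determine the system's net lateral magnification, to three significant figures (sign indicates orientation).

18.7

First lens: d_i1 = 1/(1/13 - 1/40.5) = 19.145 cm.
m_1 = -(19.145)/40.5 = -0.4727.
The intermediate image is 19.145 cm to the right of lens 1, so d_o2 = L - d_i1 = 33.5 - 19.145 = 14.355 cm.
Second lens: d_i2 = 1/(1/14 - 1/(14.355)) = 566.821 cm.
m_2 = -(566.821)/(14.355) = -39.4872.
The system's lateral magnification is m_1 m_2 = (-0.4727)(-39.4872) = 18.6667.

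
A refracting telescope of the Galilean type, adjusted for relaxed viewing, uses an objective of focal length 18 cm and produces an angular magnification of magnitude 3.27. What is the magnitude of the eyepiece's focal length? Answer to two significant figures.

|M| = f_obj/|f_eye|, so |f_eye| = f_obj/|M| = 18/3.27 = 5.505 cm.
(The eyepiece is diverging, so its signed focal length is -5.505 cm.)

5.5 cm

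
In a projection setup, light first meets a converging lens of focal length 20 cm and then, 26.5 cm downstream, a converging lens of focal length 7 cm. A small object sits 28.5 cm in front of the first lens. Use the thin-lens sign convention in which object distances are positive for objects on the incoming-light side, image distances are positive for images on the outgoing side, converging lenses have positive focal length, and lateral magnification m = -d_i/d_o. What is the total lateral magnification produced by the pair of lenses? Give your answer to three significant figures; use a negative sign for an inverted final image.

Applying the thin-lens equation to the first lens, 1/20 = 1/28.5 + 1/d_i1, which gives d_i1 = 67.059 cm.
Its lateral magnification is m_1 = -d_i1/d_o1 = -(67.059)/28.5 = -2.3529.
This image would form 67.059 cm past lens 1, i.e. 40.559 cm beyond lens 2, so it is a virtual object for lens 2: d_o2 = 26.5 - 67.059 = -40.559 cm.
Applying the thin-lens equation again with f_2 = 7 cm and d_o2 = -40.559 cm gives d_i2 = 5.970 cm.
m_2 = -(5.970)/(-40.559) = 0.1472.
The system's lateral magnification is m_1 m_2 = (-2.3529)(0.1472) = -0.3463.

-0.346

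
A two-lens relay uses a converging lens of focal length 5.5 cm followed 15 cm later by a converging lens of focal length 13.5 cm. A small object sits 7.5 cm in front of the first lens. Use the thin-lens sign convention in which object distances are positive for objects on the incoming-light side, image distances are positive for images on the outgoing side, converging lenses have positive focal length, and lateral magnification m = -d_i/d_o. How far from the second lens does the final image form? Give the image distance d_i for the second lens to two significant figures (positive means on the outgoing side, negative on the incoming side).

4.0 cm

Applying the thin-lens equation to the first lens, 1/5.5 = 1/7.5 + 1/d_i1, which gives d_i1 = 20.625 cm.
Since 20.625 cm > 15 cm, the first image lies past the second lens and serves as a virtual object: d_o2 = L - d_i1 = -5.625 cm.
Applying the thin-lens equation again with f_2 = 13.5 cm and d_o2 = -5.625 cm gives d_i2 = 3.971 cm.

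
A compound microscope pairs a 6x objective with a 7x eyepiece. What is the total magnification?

The overall magnification of a compound microscope is the product of the objective and eyepiece magnifications:
M = M_obj x M_eye = 6 x 7 = 42.

42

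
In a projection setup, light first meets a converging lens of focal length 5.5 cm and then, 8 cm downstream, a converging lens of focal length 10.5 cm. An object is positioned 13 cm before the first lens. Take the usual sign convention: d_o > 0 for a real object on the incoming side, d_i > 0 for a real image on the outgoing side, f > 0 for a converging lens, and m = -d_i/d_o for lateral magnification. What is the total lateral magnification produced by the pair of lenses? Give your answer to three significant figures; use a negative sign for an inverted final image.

Lens 1: 1/d_i1 = 1/f_1 - 1/d_o1 = 1/5.5 - 1/13 = 0.10490 cm^-1, so d_i1 = 9.533 cm.
m_1 = -(9.533)/13 = -0.7333.
Since 9.533 cm > 8 cm, the first image lies past the second lens and serves as a virtual object: d_o2 = L - d_i1 = -1.533 cm.
Lens 2: 1/d_i2 = 1/f_2 - 1/d_o2 = 1/10.5 - 1/(-1.533) = 0.74741 cm^-1, so d_i2 = 1.338 cm.
m_2 = -(1.338)/(-1.533) = 0.8726.
The system's lateral magnification is m_1 m_2 = (-0.7333)(0.8726) = -0.6399.

-0.640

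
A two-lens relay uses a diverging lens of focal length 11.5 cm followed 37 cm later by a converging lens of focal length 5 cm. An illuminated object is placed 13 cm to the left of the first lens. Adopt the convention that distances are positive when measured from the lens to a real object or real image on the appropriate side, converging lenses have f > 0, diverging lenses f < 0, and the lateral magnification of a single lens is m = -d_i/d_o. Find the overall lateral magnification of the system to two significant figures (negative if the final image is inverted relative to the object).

Lens 1: 1/d_i1 = 1/f_1 - 1/d_o1 = 1/(-11.5) - 1/13 = -0.16388 cm^-1, so d_i1 = -6.102 cm.
m_1 = -(-6.102)/13 = 0.4694.
With d_i1 < 0 the first image is virtual and lies on the object side; the object distance for lens 2 is d_o2 = 37 - (-6.102) = 43.102 cm.
Lens 2: 1/d_i2 = 1/f_2 - 1/d_o2 = 1/5 - 1/(43.102) = 0.17680 cm^-1, so d_i2 = 5.656 cm.
m_2 = -(5.656)/(43.102) = -0.1312.
Total m = m_1 x m_2 = (0.4694)(-0.1312) = -0.0616.

-0.062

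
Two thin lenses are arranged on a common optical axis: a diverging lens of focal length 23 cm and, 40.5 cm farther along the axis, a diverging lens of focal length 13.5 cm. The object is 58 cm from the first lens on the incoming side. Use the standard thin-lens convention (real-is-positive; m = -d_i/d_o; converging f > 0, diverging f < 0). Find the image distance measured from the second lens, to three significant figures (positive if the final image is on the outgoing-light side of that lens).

Lens 1: 1/d_i1 = 1/f_1 - 1/d_o1 = 1/(-23) - 1/58 = -0.06072 cm^-1, so d_i1 = -16.469 cm.
The intermediate image is virtual, 16.469 cm to the left of lens 1, so d_o2 = L - d_i1 = 40.5 - (-16.469) = 56.969 cm.
Lens 2: 1/d_i2 = 1/f_2 - 1/d_o2 = 1/(-13.5) - 1/(56.969) = -0.09163 cm^-1, so d_i2 = -10.914 cm.

-10.9 cm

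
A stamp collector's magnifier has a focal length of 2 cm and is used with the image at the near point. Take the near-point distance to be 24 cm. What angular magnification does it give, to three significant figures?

13.0

M = 1 + D/f = 1 + 24/2 = 13.000.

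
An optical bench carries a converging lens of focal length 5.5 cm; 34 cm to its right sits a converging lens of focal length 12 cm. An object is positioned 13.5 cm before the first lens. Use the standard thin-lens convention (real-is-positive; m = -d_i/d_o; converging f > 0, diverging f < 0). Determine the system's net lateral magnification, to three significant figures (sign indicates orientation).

Lens 1: 1/d_i1 = 1/f_1 - 1/d_o1 = 1/5.5 - 1/13.5 = 0.10774 cm^-1, so d_i1 = 9.281 cm.
m_1 = -(9.281)/13.5 = -0.6875.
The intermediate image is 9.281 cm to the right of lens 1, so d_o2 = L - d_i1 = 34 - 9.281 = 24.719 cm.
Lens 2: 1/d_i2 = 1/f_2 - 1/d_o2 = 1/12 - 1/(24.719) = 0.04288 cm^-1, so d_i2 = 23.322 cm.
m_2 = -(23.322)/(24.719) = -0.9435.
Overall magnification: m = m_1 m_2 = 0.6486.

0.649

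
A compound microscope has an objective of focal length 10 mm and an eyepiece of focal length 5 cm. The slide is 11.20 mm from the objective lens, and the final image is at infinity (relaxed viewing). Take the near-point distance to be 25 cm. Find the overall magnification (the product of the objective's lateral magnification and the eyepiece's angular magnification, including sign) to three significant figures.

Convert to cm: f_obj = 10 mm = 1 cm; d_o = 11.20 mm = 1.12 cm.
Objective: 1/d_i = 1/f_obj - 1/d_o = 1/1 - 1/1.12 = 0.10714 cm^-1, so d_i = 9.333 cm.
m_obj = -d_i/d_o = -9.333/1.12 = -8.333.
Eyepiece angular magnification (image at infinity): M_eye = D/f_e = 25/5 = 5.000.
Overall M = m_obj x M_eye = (-8.333)(5.000) = -41.67.

-41.7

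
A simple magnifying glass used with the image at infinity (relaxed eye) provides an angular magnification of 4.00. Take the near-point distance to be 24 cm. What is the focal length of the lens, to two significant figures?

6.0 cm

For the image at infinity, M = D/f.
f = D/M = 24/4.0 = 6.000 cm.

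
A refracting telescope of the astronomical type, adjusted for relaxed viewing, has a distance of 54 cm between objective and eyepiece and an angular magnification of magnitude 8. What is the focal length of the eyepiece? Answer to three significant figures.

In normal adjustment the tube length equals f_obj + f_eye and |M| = f_obj/f_eye.
So f_obj = 8 f_eye and 8 f_eye + f_eye = 54 cm, giving f_eye = 54/9 = 6.000 cm and f_obj = 48.000 cm.

6.00 cm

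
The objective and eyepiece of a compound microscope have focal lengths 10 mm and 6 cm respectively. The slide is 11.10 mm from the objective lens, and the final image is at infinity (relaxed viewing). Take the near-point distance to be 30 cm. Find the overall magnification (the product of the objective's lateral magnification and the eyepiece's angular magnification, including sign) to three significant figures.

Convert to cm: f_obj = 10 mm = 1 cm; d_o = 11.10 mm = 1.11 cm.
Objective: 1/d_i = 1/f_obj - 1/d_o = 1/1 - 1/1.11 = 0.09910 cm^-1, so d_i = 10.091 cm.
m_obj = -d_i/d_o = -10.091/1.11 = -9.091.
Eyepiece angular magnification (image at infinity): M_eye = D/f_e = 30/6 = 5.000.
Overall M = m_obj x M_eye = (-9.091)(5.000) = -45.45.

-45.5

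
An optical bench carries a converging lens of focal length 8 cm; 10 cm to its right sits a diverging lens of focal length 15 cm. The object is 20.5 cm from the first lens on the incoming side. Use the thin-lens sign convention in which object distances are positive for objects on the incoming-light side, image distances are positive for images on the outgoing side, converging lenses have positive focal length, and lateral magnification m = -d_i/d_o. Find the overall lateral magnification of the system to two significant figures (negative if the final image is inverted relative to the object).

-0.81

Lens 1: 1/d_i1 = 1/f_1 - 1/d_o1 = 1/8 - 1/20.5 = 0.07622 cm^-1, so d_i1 = 13.120 cm.
m_1 = -(13.120)/20.5 = -0.6400.
This image would form 13.120 cm past lens 1, i.e. 3.120 cm beyond lens 2, so it is a virtual object for lens 2: d_o2 = 10 - 13.120 = -3.120 cm.
Lens 2: 1/d_i2 = 1/f_2 - 1/d_o2 = 1/(-15) - 1/(-3.120) = 0.25385 cm^-1, so d_i2 = 3.939 cm.
m_2 = -(3.939)/(-3.120) = 1.2626.
Total m = m_1 x m_2 = (-0.6400)(1.2626) = -0.8081.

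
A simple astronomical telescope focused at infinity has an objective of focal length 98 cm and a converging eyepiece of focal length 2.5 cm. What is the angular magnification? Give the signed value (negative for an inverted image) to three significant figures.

-39.2

M = -f_obj/f_eye = -98/(2.5) = -39.200.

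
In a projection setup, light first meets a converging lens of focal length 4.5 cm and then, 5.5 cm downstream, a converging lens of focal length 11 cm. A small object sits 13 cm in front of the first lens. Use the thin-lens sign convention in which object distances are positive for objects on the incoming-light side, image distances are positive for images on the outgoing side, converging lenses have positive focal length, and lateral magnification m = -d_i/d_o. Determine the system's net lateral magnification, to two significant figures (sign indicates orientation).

Applying the thin-lens equation to the first lens, 1/4.5 = 1/13 + 1/d_i1, which gives d_i1 = 6.882 cm.
Its lateral magnification is m_1 = -d_i1/d_o1 = -(6.882)/13 = -0.5294.
This image would form 6.882 cm past lens 1, i.e. 1.382 cm beyond lens 2, so it is a virtual object for lens 2: d_o2 = 5.5 - 6.882 = -1.382 cm.
Applying the thin-lens equation again with f_2 = 11 cm and d_o2 = -1.382 cm gives d_i2 = 1.228 cm.
m_2 = -(1.228)/(-1.382) = 0.8884.
Overall magnification: m = m_1 m_2 = -0.4703.

-0.47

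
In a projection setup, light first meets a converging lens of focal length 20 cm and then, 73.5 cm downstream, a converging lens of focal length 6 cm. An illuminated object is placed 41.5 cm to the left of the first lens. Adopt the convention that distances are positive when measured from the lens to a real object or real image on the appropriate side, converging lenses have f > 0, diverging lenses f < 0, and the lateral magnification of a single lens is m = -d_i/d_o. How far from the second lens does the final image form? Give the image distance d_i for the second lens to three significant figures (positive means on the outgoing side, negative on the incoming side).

7.25 cm

Lens 1: 1/d_i1 = 1/f_1 - 1/d_o1 = 1/20 - 1/41.5 = 0.02590 cm^-1, so d_i1 = 38.605 cm.
The intermediate image is 38.605 cm to the right of lens 1, so d_o2 = L - d_i1 = 73.5 - 38.605 = 34.895 cm.
Lens 2: 1/d_i2 = 1/f_2 - 1/d_o2 = 1/6 - 1/(34.895) = 0.13801 cm^-1, so d_i2 = 7.246 cm.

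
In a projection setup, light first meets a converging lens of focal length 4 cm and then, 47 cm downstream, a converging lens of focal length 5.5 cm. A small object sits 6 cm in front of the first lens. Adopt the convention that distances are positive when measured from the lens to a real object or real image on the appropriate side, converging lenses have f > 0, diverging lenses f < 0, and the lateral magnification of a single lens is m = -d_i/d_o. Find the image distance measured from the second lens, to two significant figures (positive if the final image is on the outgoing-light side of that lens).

First lens: d_i1 = 1/(1/4 - 1/6) = 12.000 cm.
That image sits 35.000 cm in front of the second lens, so d_o2 = 35.000 cm.
Second lens: d_i2 = 1/(1/5.5 - 1/(35.000)) = 6.525 cm.

6.5 cm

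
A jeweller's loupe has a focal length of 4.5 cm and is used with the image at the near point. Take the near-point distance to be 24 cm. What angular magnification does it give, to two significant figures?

M = 1 + D/f = 1 + 24/4.5 = 6.333.

6.3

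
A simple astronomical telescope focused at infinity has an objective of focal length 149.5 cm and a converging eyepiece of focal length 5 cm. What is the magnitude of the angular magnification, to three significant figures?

|M| = f_obj/|f_eye| = 149.5/5 = 29.900.

29.9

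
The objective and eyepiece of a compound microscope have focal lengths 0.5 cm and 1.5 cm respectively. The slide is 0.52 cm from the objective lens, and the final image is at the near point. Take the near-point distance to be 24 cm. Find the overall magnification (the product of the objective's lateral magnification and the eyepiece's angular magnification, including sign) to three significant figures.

Objective: 1/d_i = 1/f_obj - 1/d_o = 1/0.5 - 1/0.52 = 0.07692 cm^-1, so d_i = 13.000 cm.
m_obj = -d_i/d_o = -13.000/0.52 = -25.000.
Eyepiece angular magnification (image at near point): M_eye = 1 + D/f_e = 1 + 24/1.5 = 17.000.
Overall M = m_obj x M_eye = (-25.000)(17.000) = -425.00.

-425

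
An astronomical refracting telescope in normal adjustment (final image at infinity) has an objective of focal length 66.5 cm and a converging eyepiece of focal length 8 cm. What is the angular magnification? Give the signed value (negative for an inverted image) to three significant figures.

-8.31

M = -f_obj/f_eye = -66.5/(8) = -8.312.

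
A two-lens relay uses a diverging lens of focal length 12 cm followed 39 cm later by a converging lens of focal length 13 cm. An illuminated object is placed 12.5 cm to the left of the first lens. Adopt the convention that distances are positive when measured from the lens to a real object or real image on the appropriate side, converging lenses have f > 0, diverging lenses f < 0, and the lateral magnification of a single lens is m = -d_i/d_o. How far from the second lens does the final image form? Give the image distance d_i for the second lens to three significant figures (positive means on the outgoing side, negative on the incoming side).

Lens 1: 1/d_i1 = 1/f_1 - 1/d_o1 = 1/(-12) - 1/12.5 = -0.16333 cm^-1, so d_i1 = -6.122 cm.
With d_i1 < 0 the first image is virtual and lies on the object side; the object distance for lens 2 is d_o2 = 39 - (-6.122) = 45.122 cm.
Lens 2: 1/d_i2 = 1/f_2 - 1/d_o2 = 1/13 - 1/(45.122) = 0.05476 cm^-1, so d_i2 = 18.261 cm.

18.3 cm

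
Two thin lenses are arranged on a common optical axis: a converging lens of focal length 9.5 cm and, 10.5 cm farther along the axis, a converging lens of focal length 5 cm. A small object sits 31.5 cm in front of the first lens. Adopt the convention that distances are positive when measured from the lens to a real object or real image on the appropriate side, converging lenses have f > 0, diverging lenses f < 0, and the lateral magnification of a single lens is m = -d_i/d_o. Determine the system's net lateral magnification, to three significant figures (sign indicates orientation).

-0.266

Applying the thin-lens equation to the first lens, 1/9.5 = 1/31.5 + 1/d_i1, which gives d_i1 = 13.602 cm.
Its lateral magnification is m_1 = -d_i1/d_o1 = -(13.602)/31.5 = -0.4318.
Since 13.602 cm > 10.5 cm, the first image lies past the second lens and serves as a virtual object: d_o2 = L - d_i1 = -3.102 cm.
Applying the thin-lens equation again with f_2 = 5 cm and d_o2 = -3.102 cm gives d_i2 = 1.914 cm.
m_2 = -(1.914)/(-3.102) = 0.6171.
The system's lateral magnification is m_1 m_2 = (-0.4318)(0.6171) = -0.2665.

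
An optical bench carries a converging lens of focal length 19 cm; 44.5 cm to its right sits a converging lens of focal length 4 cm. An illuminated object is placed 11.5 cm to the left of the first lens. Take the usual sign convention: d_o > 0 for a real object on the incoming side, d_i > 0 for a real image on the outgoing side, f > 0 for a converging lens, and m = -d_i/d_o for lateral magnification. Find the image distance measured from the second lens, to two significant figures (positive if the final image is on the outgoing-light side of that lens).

4.2 cm

First lens: d_i1 = 1/(1/19 - 1/11.5) = -29.133 cm.
With d_i1 < 0 the first image is virtual and lies on the object side; the object distance for lens 2 is d_o2 = 44.5 - (-29.133) = 73.633 cm.
Second lens: d_i2 = 1/(1/4 - 1/(73.633)) = 4.230 cm.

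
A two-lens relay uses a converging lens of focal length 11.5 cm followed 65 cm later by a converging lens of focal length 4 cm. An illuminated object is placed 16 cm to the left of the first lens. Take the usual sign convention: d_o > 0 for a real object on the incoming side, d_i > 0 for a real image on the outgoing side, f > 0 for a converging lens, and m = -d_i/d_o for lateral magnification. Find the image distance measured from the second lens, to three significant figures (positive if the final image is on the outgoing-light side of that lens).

Lens 1: 1/d_i1 = 1/f_1 - 1/d_o1 = 1/11.5 - 1/16 = 0.02446 cm^-1, so d_i1 = 40.889 cm.
That image sits 24.111 cm in front of the second lens, so d_o2 = 24.111 cm.
Lens 2: 1/d_i2 = 1/f_2 - 1/d_o2 = 1/4 - 1/(24.111) = 0.20853 cm^-1, so d_i2 = 4.796 cm.

4.80 cm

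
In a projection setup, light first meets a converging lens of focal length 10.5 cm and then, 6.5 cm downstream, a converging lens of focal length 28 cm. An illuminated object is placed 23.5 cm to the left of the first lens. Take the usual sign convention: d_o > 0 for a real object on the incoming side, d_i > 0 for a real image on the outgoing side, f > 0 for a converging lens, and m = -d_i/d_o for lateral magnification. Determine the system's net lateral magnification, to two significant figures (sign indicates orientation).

-0.56

Applying the thin-lens equation to the first lens, 1/10.5 = 1/23.5 + 1/d_i1, which gives d_i1 = 18.981 cm.
Its lateral magnification is m_1 = -d_i1/d_o1 = -(18.981)/23.5 = -0.8077.
Since 18.981 cm > 6.5 cm, the first image lies past the second lens and serves as a virtual object: d_o2 = L - d_i1 = -12.481 cm.
Applying the thin-lens equation again with f_2 = 28 cm and d_o2 = -12.481 cm gives d_i2 = 8.633 cm.
m_2 = -(8.633)/(-12.481) = 0.6917.
Total m = m_1 x m_2 = (-0.8077)(0.6917) = -0.5587.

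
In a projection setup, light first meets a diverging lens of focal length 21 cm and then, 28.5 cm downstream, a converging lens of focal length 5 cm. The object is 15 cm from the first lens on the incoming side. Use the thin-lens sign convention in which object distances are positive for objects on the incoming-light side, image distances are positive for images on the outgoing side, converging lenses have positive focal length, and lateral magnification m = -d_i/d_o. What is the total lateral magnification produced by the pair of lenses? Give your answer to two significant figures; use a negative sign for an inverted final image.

-0.090

Applying the thin-lens equation to the first lens, 1/(-21) = 1/15 + 1/d_i1, which gives d_i1 = -8.750 cm.
Its lateral magnification is m_1 = -d_i1/d_o1 = -(-8.750)/15 = 0.5833.
The intermediate image is virtual, 8.750 cm to the left of lens 1, so d_o2 = L - d_i1 = 28.5 - (-8.750) = 37.250 cm.
Applying the thin-lens equation again with f_2 = 5 cm and d_o2 = 37.250 cm gives d_i2 = 5.775 cm.
m_2 = -(5.775)/(37.250) = -0.1550.
The system's lateral magnification is m_1 m_2 = (0.5833)(-0.1550) = -0.0904.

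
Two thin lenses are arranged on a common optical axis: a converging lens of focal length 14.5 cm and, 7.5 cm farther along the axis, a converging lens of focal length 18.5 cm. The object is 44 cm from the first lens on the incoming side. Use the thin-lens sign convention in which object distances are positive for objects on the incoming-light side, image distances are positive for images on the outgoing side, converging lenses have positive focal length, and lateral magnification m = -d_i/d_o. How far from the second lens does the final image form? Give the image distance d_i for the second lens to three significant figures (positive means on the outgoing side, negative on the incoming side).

8.01 cm

Lens 1: 1/d_i1 = 1/f_1 - 1/d_o1 = 1/14.5 - 1/44 = 0.04624 cm^-1, so d_i1 = 21.627 cm.
This image would form 21.627 cm past lens 1, i.e. 14.127 cm beyond lens 2, so it is a virtual object for lens 2: d_o2 = 7.5 - 21.627 = -14.127 cm.
Lens 2: 1/d_i2 = 1/f_2 - 1/d_o2 = 1/18.5 - 1/(-14.127) = 0.12484 cm^-1, so d_i2 = 8.010 cm.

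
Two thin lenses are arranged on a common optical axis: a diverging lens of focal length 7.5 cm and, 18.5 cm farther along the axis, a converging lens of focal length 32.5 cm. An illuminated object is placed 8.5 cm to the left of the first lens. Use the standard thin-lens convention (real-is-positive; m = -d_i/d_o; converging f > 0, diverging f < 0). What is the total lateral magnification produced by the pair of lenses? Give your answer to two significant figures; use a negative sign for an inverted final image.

First lens: d_i1 = 1/(1/(-7.5) - 1/8.5) = -3.984 cm.
m_1 = -(-3.984)/8.5 = 0.4688.
With d_i1 < 0 the first image is virtual and lies on the object side; the object distance for lens 2 is d_o2 = 18.5 - (-3.984) = 22.484 cm.
Second lens: d_i2 = 1/(1/32.5 - 1/(22.484)) = -72.960 cm.
m_2 = -(-72.960)/(22.484) = 3.2449.
Overall magnification: m = m_1 m_2 = 1.5211.

1.5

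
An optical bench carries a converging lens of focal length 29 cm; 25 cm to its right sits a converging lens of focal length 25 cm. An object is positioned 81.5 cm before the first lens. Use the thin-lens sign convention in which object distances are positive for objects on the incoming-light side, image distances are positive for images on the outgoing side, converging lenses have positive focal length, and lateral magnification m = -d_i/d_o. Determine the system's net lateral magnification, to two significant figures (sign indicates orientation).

-0.31

Applying the thin-lens equation to the first lens, 1/29 = 1/81.5 + 1/d_i1, which gives d_i1 = 45.019 cm.
Its lateral magnification is m_1 = -d_i1/d_o1 = -(45.019)/81.5 = -0.5524.
Since 45.019 cm > 25 cm, the first image lies past the second lens and serves as a virtual object: d_o2 = L - d_i1 = -20.019 cm.
Applying the thin-lens equation again with f_2 = 25 cm and d_o2 = -20.019 cm gives d_i2 = 11.117 cm.
m_2 = -(11.117)/(-20.019) = 0.5553.
Overall magnification: m = m_1 m_2 = -0.3067.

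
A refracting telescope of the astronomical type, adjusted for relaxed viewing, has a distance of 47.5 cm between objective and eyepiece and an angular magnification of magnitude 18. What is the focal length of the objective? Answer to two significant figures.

In normal adjustment the tube length equals f_obj + f_eye and |M| = f_obj/f_eye.
So f_obj = 18 f_eye and 18 f_eye + f_eye = 47.5 cm, giving f_eye = 47.5/19 = 2.500 cm and f_obj = 45.000 cm.

45 cm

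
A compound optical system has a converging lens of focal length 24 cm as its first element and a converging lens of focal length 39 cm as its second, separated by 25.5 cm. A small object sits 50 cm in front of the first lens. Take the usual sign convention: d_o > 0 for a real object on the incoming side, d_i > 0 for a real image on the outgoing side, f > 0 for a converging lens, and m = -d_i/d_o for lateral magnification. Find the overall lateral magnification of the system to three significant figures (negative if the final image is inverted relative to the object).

-0.603

Lens 1: 1/d_i1 = 1/f_1 - 1/d_o1 = 1/24 - 1/50 = 0.02167 cm^-1, so d_i1 = 46.154 cm.
m_1 = -(46.154)/50 = -0.9231.
Since 46.154 cm > 25.5 cm, the first image lies past the second lens and serves as a virtual object: d_o2 = L - d_i1 = -20.654 cm.
Lens 2: 1/d_i2 = 1/f_2 - 1/d_o2 = 1/39 - 1/(-20.654) = 0.07406 cm^-1, so d_i2 = 13.503 cm.
m_2 = -(13.503)/(-20.654) = 0.6538.
Overall magnification: m = m_1 m_2 = -0.6035.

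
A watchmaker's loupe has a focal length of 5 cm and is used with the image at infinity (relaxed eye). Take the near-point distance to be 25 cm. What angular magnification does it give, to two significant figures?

5.0

M = D/f = 25/5 = 5.000.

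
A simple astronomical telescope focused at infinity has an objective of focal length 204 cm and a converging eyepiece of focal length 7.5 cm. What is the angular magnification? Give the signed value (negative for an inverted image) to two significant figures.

-27

M = -f_obj/f_eye = -204/(7.5) = -27.200.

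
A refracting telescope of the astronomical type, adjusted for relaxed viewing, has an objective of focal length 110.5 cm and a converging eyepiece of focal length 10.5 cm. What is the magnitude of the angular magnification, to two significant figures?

|M| = f_obj/|f_eye| = 110.5/10.5 = 10.524.

11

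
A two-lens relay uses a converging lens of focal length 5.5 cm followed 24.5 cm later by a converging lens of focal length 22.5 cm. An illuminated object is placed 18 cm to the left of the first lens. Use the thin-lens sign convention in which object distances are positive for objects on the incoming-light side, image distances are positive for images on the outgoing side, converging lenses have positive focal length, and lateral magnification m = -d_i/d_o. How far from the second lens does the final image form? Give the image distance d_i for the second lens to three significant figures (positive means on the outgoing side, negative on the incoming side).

First lens: d_i1 = 1/(1/5.5 - 1/18) = 7.920 cm.
That image sits 16.580 cm in front of the second lens, so d_o2 = 16.580 cm.
Second lens: d_i2 = 1/(1/22.5 - 1/(16.580)) = -63.015 cm.

-63.0 cm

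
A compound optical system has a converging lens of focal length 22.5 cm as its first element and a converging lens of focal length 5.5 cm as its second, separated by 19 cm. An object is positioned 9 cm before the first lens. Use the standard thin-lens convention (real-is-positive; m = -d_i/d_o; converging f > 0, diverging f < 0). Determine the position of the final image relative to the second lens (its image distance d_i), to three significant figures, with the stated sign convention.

6.56 cm

Applying the thin-lens equation to the first lens, 1/22.5 = 1/9 + 1/d_i1, which gives d_i1 = -15.000 cm.
The intermediate image is virtual, 15.000 cm to the left of lens 1, so d_o2 = L - d_i1 = 19 - (-15.000) = 34.000 cm.
Applying the thin-lens equation again with f_2 = 5.5 cm and d_o2 = 34.000 cm gives d_i2 = 6.561 cm.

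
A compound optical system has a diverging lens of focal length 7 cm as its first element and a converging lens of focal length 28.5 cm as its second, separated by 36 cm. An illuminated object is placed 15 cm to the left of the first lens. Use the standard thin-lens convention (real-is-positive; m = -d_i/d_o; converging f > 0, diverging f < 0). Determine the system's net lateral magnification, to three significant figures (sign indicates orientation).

First lens: d_i1 = 1/(1/(-7) - 1/15) = -4.773 cm.
m_1 = -(-4.773)/15 = 0.3182.
The intermediate image is virtual, 4.773 cm to the left of lens 1, so d_o2 = L - d_i1 = 36 - (-4.773) = 40.773 cm.
Second lens: d_i2 = 1/(1/28.5 - 1/(40.773)) = 94.683 cm.
m_2 = -(94.683)/(40.773) = -2.3222.
Overall magnification: m = m_1 m_2 = -0.7389.

-0.739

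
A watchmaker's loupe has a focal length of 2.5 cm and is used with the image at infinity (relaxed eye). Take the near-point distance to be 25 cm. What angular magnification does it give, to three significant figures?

M = D/f = 25/2.5 = 10.000.

10.0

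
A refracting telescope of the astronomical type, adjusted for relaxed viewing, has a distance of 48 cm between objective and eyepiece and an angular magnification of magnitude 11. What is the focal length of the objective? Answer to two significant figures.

44 cm

In normal adjustment the tube length equals f_obj + f_eye and |M| = f_obj/f_eye.
So f_obj = 11 f_eye and 11 f_eye + f_eye = 48 cm, giving f_eye = 48/12 = 4.000 cm and f_obj = 44.000 cm.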